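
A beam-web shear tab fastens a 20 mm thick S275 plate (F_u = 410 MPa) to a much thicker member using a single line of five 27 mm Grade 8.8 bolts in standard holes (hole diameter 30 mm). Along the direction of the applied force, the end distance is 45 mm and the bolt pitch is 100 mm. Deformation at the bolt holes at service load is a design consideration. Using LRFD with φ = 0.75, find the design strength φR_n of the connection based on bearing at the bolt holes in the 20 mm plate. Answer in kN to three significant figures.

Per bolt r_n = 1.2 l_c t F_u ≤ 2.4 d t F_u; upper limit = 2.4 × 27 × 20 × 410 / 1000 = 531.4 kN.
Edge bolt: l_c = 45 − 30/2 = 30 mm → 1.2 × 30 × 20 × 410 / 1000 = 295.2 → r_n = 295.2 kN.
Interior bolts: l_c = 100 − 30 = 70 mm → 1.2 × 70 × 20 × 410 / 1000 = 688.8 → r_n = 531.4 kN.
R_n = 1 × 295.2 + 4 × 531.4 = 2421 kN.
Design strength φR_n = 0.75 × 2421 = 1820 kN.

1820 kN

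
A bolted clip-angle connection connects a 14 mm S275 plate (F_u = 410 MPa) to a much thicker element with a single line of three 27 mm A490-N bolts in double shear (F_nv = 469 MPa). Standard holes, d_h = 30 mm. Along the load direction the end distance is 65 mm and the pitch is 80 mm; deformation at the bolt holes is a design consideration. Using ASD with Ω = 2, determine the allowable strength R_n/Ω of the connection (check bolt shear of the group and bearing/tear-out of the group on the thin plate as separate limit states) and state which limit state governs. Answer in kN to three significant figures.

517 kN (bearing governs)

Bolt shear: A_b = π·27²/4 = 572.6 mm²; R_n = 469 × 572.6 × 3 × 2 / 1000 = 1611 kN → 1611 / 2 = 806 kN.
Bearing (1.2 l_c t F_u ≤ 2.4 d t F_u): upper limit = 2.4·27·14·410 / 1000 = 372 kN.
  Edge l_c = 65 − 30/2 = 50 → r_n = 344.4 kN; interior l_c = 80 − 30 = 50 → r_n = 344.4 kN.
  R_n,bearing = 1·344.4 + 2·344.4 = 1033 kN → 1033 / 2 = 517 kN.
Bearing governs: 517 kN.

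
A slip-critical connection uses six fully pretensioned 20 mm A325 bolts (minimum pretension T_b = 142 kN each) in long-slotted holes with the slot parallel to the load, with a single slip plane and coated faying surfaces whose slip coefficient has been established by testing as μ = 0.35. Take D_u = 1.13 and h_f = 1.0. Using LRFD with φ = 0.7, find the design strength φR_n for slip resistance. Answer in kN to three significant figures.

236 kN

R_n = μ · D_u · h_f · T_b · n_s · n_b = 0.35 × 1.13 × 1.0 × 142 × 1 × 6 = 337 kN.
Design strength φR_n = 0.7 × 337 = 236 kN.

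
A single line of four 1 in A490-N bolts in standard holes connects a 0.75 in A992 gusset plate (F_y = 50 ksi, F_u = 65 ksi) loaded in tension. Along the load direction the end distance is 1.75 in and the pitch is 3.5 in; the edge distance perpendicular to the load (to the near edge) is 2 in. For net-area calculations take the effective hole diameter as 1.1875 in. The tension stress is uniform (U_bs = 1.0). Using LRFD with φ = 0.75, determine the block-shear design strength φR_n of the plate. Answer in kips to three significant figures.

Shear plane L_v = 1.75 + 3·3.5 = 12.25 in; A_gv = 12.25 × 0.75 = 9.188 in².
A_nv = (12.25 − 3.5·1.1875) × 0.75 = 6.07 in².
A_nt = (2 − 0.5·1.1875) × 0.75 = 1.055 in².
0.6 F_u A_nv = 236.7 kips; 0.6 F_y A_gv = 275.6 kips → shear rupture governs the shear term.
R_n = 236.7 + 1.0 × 65 × 1.055 = 305.3 kips.
Design strength φR_n = 0.75 × 305.3 = 229 kips.

229 kips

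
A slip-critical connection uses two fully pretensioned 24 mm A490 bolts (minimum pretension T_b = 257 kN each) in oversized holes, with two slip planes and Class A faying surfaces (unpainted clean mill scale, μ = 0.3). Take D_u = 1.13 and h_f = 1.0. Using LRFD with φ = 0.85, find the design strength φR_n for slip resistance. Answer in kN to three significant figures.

296 kN

R_n = μ · D_u · h_f · T_b · n_s · n_b = 0.3 × 1.13 × 1.0 × 257 × 2 × 2 = 348.5 kN.
Design strength φR_n = 0.85 × 348.5 = 296 kN.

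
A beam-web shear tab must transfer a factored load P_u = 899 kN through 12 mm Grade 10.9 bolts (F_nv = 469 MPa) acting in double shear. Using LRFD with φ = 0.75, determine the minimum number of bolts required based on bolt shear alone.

12 bolts

A_b = π·12²/4 = 113.1 mm².
Per-bolt design strength φR_n = 0.75 × 469 × 113.1 × 2 / 1000 = 79.56 kN.
n ≥ 899 / 79.56 = 11.3 → use 12 bolts.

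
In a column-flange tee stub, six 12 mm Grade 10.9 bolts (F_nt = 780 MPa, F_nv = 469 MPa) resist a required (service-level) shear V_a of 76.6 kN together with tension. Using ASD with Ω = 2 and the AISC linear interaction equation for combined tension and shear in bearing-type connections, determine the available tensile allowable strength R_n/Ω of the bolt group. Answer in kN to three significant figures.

A_b = π·12²/4 = 113.1 mm²; f_rv = 76.6 × 1000 / (6 × 113.1) = 112.9 MPa.
F'_nt = 1.3 F_nt − (Ω F_nt / F_nv) f_rv = 1.3·780 − (2·780/469)·112.9 = 638.5 MPa, capped at F_nt → F'_nt = 638.5 MPa.
R_n = F'_nt · A_b · n = 638.5 × 113.1 × 6 / 1000 = 433.3 kN.
Allowable strength R_n/Ω = 433.3 / 2 = 217 kN.

217 kN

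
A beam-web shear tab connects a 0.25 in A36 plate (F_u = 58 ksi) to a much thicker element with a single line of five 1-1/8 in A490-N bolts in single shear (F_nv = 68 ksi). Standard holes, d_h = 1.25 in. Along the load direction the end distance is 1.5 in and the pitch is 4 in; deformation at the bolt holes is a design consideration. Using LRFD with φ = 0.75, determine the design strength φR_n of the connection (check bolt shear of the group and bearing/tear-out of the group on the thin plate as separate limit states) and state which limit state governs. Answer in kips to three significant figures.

129 kips (bearing governs)

Bolt shear: A_b = π·1.125²/4 = 0.994 in²; R_n = 68 × 0.994 × 5 × 1 = 338 kips → 0.75 × 338 = 253 kips.
Bearing (1.2 l_c t F_u ≤ 2.4 d t F_u): upper limit = 2.4·1.125·0.25·58 = 39.15 kips.
  Edge l_c = 1.5 − 1.25/2 = 0.875 → r_n = 15.23 kips; interior l_c = 4 − 1.25 = 2.75 → r_n = 39.15 kips.
  R_n,bearing = 1·15.23 + 4·39.15 = 171.8 kips → 0.75 × 171.8 = 129 kips.
Bearing governs: 129 kips.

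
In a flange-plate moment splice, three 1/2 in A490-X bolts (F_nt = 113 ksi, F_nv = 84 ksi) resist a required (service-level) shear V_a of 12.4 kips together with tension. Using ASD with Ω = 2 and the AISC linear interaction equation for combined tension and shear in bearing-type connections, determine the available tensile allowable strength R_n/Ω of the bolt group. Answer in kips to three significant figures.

26.6 kips

A_b = π·0.5²/4 = 0.1963 in²; f_rv = 12.4 / (3 × 0.1963) = 21.05 ksi.
F'_nt = 1.3 F_nt − (Ω F_nt / F_nv) f_rv = 1.3·113 − (2·113/84)·21.05 = 90.26 ksi, capped at F_nt → F'_nt = 90.26 ksi.
R_n = F'_nt · A_b · n = 90.26 × 0.1963 × 3 = 53.17 kips.
Allowable strength R_n/Ω = 53.17 / 2 = 26.6 kips.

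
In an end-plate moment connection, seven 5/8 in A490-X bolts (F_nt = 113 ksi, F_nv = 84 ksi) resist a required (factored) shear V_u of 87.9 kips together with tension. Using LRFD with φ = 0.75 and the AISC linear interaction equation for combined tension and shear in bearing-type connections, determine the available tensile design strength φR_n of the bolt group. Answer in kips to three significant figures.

A_b = π·0.625²/4 = 0.3068 in²; f_rv = 87.9 / (7 × 0.3068) = 40.93 ksi.
F'_nt = 1.3 F_nt − (F_nt / φF_nv) f_rv = 1.3·113 − (113/(0.75·84))·40.93 = 73.49 ksi, capped at F_nt → F'_nt = 73.49 ksi.
R_n = F'_nt · A_b · n = 73.49 × 0.3068 × 7 = 157.8 kips.
Design strength φR_n = 0.75 × 157.8 = 118 kips.

118 kips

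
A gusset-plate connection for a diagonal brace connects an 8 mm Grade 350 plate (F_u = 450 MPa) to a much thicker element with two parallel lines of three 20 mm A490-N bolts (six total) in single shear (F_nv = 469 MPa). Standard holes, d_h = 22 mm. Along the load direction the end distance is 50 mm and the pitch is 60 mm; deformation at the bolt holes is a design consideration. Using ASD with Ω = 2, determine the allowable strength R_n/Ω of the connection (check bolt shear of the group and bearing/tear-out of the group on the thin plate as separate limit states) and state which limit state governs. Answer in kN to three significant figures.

442 kN (bolt shear governs)

Bolt shear: A_b = π·20²/4 = 314.2 mm²; R_n = 469 × 314.2 × 6 × 1 / 1000 = 884 kN → 884 / 2 = 442 kN.
Bearing (1.2 l_c t F_u ≤ 2.4 d t F_u): upper limit = 2.4·20·8·450 / 1000 = 172.8 kN.
  Edge l_c = 50 − 22/2 = 39 → r_n = 168.5 kN; interior l_c = 60 − 22 = 38 → r_n = 164.2 kN.
  R_n,bearing = 2·168.5 + 4·164.2 = 993.6 kN → 993.6 / 2 = 497 kN.
Bolt shear governs: 442 kN.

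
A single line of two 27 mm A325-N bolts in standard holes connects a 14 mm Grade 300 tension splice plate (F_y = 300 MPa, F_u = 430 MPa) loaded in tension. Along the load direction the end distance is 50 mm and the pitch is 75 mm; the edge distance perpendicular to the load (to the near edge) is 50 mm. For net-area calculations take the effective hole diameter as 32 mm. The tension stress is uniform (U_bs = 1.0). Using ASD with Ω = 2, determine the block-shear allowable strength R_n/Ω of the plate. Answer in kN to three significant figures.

241 kN

Shear plane L_v = 50 + 1·75 = 125 mm; A_gv = 125 × 14 = 1750 mm².
A_nv = (125 − 1.5·32) × 14 = 1078 mm².
A_nt = (50 − 0.5·32) × 14 = 476 mm².
0.6 F_u A_nv = 278.1 kN; 0.6 F_y A_gv = 315 kN → shear rupture governs the shear term.
R_n = 278.1 + 1.0 × 430 × 476 / 1000 = 482.8 kN.
Allowable strength R_n/Ω = 482.8 / 2 = 241 kN.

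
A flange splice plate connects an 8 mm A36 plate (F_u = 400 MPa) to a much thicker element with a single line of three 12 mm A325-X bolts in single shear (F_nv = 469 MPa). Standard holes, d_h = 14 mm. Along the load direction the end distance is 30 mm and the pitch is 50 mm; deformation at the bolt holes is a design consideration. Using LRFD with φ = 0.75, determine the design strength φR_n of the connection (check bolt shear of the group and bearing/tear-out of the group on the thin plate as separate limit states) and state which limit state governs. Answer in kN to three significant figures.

119 kN (bolt shear governs)

Bolt shear: A_b = π·12²/4 = 113.1 mm²; R_n = 469 × 113.1 × 3 × 1 / 1000 = 159.1 kN → 0.75 × 159.1 = 119 kN.
Bearing (1.2 l_c t F_u ≤ 2.4 d t F_u): upper limit = 2.4·12·8·400 / 1000 = 92.16 kN.
  Edge l_c = 30 − 14/2 = 23 → r_n = 88.32 kN; interior l_c = 50 − 14 = 36 → r_n = 92.16 kN.
  R_n,bearing = 1·88.32 + 2·92.16 = 272.6 kN → 0.75 × 272.6 = 204 kN.
Bolt shear governs: 119 kN.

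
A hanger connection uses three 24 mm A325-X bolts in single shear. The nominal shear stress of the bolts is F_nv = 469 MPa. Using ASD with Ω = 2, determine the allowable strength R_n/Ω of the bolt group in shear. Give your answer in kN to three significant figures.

318 kN

A_b = π × 24² / 4 = 452.4 mm².
R_n = F_nv · A_b · n · n_s = 469 × 452.4 × 3 × 1 / 1000 = 636.5 kN.
Allowable strength R_n/Ω = 636.5 / 2 = 318 kN.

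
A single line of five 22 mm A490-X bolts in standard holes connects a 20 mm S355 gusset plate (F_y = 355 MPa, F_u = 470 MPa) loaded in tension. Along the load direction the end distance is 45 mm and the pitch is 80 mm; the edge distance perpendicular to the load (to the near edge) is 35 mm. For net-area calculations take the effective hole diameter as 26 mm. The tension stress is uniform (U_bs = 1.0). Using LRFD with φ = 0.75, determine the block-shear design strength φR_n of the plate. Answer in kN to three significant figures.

1200 kN

Shear plane L_v = 45 + 4·80 = 365 mm; A_gv = 365 × 20 = 7300 mm².
A_nv = (365 − 4.5·26) × 20 = 4960 mm².
A_nt = (35 − 0.5·26) × 20 = 440 mm².
0.6 F_u A_nv = 1399 kN; 0.6 F_y A_gv = 1555 kN → shear rupture governs the shear term.
R_n = 1399 + 1.0 × 470 × 440 / 1000 = 1606 kN.
Design strength φR_n = 0.75 × 1606 = 1200 kN.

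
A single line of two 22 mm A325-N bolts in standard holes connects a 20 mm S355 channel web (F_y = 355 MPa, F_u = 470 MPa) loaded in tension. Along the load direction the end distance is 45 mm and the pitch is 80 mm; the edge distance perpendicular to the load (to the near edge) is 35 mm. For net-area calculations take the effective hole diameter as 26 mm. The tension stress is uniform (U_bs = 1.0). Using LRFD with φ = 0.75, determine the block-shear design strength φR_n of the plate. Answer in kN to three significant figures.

519 kN

Shear plane L_v = 45 + 1·80 = 125 mm; A_gv = 125 × 20 = 2500 mm².
A_nv = (125 − 1.5·26) × 20 = 1720 mm².
A_nt = (35 − 0.5·26) × 20 = 440 mm².
0.6 F_u A_nv = 485 kN; 0.6 F_y A_gv = 532.5 kN → shear rupture governs the shear term.
R_n = 485 + 1.0 × 470 × 440 / 1000 = 691.8 kN.
Design strength φR_n = 0.75 × 691.8 = 519 kN.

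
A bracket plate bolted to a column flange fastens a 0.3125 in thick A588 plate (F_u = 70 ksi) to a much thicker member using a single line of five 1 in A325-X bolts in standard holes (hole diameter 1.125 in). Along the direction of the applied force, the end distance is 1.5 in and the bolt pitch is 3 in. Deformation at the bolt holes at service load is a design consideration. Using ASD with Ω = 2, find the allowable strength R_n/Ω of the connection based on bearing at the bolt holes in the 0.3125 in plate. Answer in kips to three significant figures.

111 kips

Per bolt r_n = 1.2 l_c t F_u ≤ 2.4 d t F_u; upper limit = 2.4 × 1 × 0.3125 × 70 = 52.5 kips.
Edge bolt: l_c = 1.5 − 1.125/2 = 0.9375 in → 1.2 × 0.9375 × 0.3125 × 70 = 24.61 → r_n = 24.61 kips.
Interior bolts: l_c = 3 − 1.125 = 1.875 in → 1.2 × 1.875 × 0.3125 × 70 = 49.22 → r_n = 49.22 kips.
R_n = 1 × 24.61 + 4 × 49.22 = 221.5 kips.
Allowable strength R_n/Ω = 221.5 / 2 = 111 kips.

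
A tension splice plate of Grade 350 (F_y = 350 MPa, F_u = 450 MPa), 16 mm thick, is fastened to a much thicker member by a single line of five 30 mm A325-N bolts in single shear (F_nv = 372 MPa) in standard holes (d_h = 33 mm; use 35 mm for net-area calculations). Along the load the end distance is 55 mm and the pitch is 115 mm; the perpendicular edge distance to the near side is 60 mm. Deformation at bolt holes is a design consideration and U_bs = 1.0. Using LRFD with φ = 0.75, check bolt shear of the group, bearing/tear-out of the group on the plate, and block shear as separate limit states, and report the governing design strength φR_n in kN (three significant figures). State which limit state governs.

986 kN (bolt shear governs)

Bolt shear: A_b = π·30²/4 = 706.9 mm²; R_n = 372 × 706.9 × 5 × 1 / 1000 = 1315 kN → 0.75 × 1315 = 986 kN.
Bearing: edge l_c = 38.5, r_n = 332.6 kN; interior l_c = 82, r_n = 518.4 kN; R_n = 332.6 + 4·518.4 = 2406 kN → 1800 kN.
Block shear: A_gv = 8240, A_nv = 5720, A_nt = 680 mm²; R_n = min(0.6F_uA_nv, 0.6F_yA_gv) + U_bs·F_u·A_nt = 1850 kN → 1390 kN.
Bolt shear governs: 986 kN.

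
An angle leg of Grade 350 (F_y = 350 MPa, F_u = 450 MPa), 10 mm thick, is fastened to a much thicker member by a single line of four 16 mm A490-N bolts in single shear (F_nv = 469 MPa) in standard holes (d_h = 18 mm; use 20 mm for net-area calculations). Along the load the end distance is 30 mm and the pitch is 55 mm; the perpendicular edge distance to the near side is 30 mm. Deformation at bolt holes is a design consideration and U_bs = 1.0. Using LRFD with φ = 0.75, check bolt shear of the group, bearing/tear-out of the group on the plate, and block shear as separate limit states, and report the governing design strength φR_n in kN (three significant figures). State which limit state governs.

283 kN (bolt shear governs)

Bolt shear: A_b = π·16²/4 = 201.1 mm²; R_n = 469 × 201.1 × 4 × 1 / 1000 = 377.2 kN → 0.75 × 377.2 = 283 kN.
Bearing: edge l_c = 21, r_n = 113.4 kN; interior l_c = 37, r_n = 172.8 kN; R_n = 113.4 + 3·172.8 = 631.8 kN → 474 kN.
Block shear: A_gv = 1950, A_nv = 1250, A_nt = 200 mm²; R_n = min(0.6F_uA_nv, 0.6F_yA_gv) + U_bs·F_u·A_nt = 427.5 kN → 321 kN.
Bolt shear governs: 283 kN.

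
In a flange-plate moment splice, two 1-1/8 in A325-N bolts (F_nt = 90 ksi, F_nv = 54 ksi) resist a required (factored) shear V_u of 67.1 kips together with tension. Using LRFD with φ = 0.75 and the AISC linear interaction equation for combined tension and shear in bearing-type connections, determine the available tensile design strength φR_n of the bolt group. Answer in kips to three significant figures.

62.6 kips

A_b = π·1.125²/4 = 0.994 in²; f_rv = 67.1 / (2 × 0.994) = 33.75 ksi.
F'_nt = 1.3 F_nt − (F_nt / φF_nv) f_rv = 1.3·90 − (90/(0.75·54))·33.75 = 42 ksi, capped at F_nt → F'_nt = 42 ksi.
R_n = F'_nt · A_b · n = 42 × 0.994 × 2 = 83.49 kips.
Design strength φR_n = 0.75 × 83.49 = 62.6 kips.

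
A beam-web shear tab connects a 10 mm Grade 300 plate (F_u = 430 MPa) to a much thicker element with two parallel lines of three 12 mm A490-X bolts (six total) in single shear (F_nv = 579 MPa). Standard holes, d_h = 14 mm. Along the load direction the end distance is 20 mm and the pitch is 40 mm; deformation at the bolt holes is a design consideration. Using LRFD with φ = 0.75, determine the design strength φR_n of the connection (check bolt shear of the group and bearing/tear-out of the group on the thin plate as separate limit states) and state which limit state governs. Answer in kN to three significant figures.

Bolt shear: A_b = π·12²/4 = 113.1 mm²; R_n = 579 × 113.1 × 6 × 1 / 1000 = 392.9 kN → 0.75 × 392.9 = 295 kN.
Bearing (1.2 l_c t F_u ≤ 2.4 d t F_u): upper limit = 2.4·12·10·430 / 1000 = 123.8 kN.
  Edge l_c = 20 − 14/2 = 13 → r_n = 67.08 kN; interior l_c = 40 − 14 = 26 → r_n = 123.8 kN.
  R_n,bearing = 2·67.08 + 4·123.8 = 629.5 kN → 0.75 × 629.5 = 472 kN.
Bolt shear governs: 295 kN.

295 kN (bolt shear governs)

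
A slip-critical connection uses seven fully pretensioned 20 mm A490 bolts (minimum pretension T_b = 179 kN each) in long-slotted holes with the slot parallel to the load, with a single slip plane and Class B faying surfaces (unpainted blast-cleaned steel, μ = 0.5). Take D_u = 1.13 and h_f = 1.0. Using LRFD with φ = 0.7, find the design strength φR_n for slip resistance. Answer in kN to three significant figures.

496 kN

R_n = μ · D_u · h_f · T_b · n_s · n_b = 0.5 × 1.13 × 1.0 × 179 × 1 × 7 = 707.9 kN.
Design strength φR_n = 0.7 × 707.9 = 496 kN.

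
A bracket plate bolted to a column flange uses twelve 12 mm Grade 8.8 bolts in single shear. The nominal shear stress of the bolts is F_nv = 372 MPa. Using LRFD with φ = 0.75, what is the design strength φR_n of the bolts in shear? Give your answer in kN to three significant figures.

379 kN

A_b = π × 12² / 4 = 113.1 mm².
R_n = F_nv · A_b · n · n_s = 372 × 113.1 × 12 × 1 / 1000 = 504.9 kN.
Design strength φR_n = 0.75 × 504.9 = 379 kN.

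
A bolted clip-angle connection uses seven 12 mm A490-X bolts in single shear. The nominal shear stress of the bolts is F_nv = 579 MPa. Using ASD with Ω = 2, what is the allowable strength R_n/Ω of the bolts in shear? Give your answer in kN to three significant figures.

229 kN

A_b = π × 12² / 4 = 113.1 mm².
R_n = F_nv · A_b · n · n_s = 579 × 113.1 × 7 × 1 / 1000 = 458.4 kN.
Allowable strength R_n/Ω = 458.4 / 2 = 229 kN.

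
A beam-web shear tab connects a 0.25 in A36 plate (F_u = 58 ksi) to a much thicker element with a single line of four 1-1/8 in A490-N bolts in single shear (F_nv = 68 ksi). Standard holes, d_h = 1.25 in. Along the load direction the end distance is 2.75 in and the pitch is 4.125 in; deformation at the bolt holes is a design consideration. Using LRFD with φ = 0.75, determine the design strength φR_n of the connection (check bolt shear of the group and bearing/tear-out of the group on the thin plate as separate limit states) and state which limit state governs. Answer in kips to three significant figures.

Bolt shear: A_b = π·1.125²/4 = 0.994 in²; R_n = 68 × 0.994 × 4 × 1 = 270.4 kips → 0.75 × 270.4 = 203 kips.
Bearing (1.2 l_c t F_u ≤ 2.4 d t F_u): upper limit = 2.4·1.125·0.25·58 = 39.15 kips.
  Edge l_c = 2.75 − 1.25/2 = 2.125 → r_n = 36.97 kips; interior l_c = 4.125 − 1.25 = 2.875 → r_n = 39.15 kips.
  R_n,bearing = 1·36.97 + 3·39.15 = 154.4 kips → 0.75 × 154.4 = 116 kips.
Bearing governs: 116 kips.

116 kips (bearing governs)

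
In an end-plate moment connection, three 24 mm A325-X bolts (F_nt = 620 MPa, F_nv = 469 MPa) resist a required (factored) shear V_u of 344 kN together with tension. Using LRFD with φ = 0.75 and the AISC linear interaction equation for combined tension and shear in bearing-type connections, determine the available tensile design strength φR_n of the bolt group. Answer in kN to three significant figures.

366 kN

A_b = π·24²/4 = 452.4 mm²; f_rv = 344 × 1000 / (3 × 452.4) = 253.5 MPa.
F'_nt = 1.3 F_nt − (F_nt / φF_nv) f_rv = 1.3·620 − (620/(0.75·469))·253.5 = 359.2 MPa, capped at F_nt → F'_nt = 359.2 MPa.
R_n = F'_nt · A_b · n = 359.2 × 452.4 × 3 / 1000 = 487.5 kN.
Design strength φR_n = 0.75 × 487.5 = 366 kN.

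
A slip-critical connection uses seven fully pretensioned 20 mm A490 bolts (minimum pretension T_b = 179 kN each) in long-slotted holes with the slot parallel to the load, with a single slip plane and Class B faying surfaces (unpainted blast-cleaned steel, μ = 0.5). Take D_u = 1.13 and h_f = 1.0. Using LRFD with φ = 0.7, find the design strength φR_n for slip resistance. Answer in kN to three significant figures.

496 kN

R_n = μ · D_u · h_f · T_b · n_s · n_b = 0.5 × 1.13 × 1.0 × 179 × 1 × 7 = 707.9 kN.
Design strength φR_n = 0.7 × 707.9 = 496 kN.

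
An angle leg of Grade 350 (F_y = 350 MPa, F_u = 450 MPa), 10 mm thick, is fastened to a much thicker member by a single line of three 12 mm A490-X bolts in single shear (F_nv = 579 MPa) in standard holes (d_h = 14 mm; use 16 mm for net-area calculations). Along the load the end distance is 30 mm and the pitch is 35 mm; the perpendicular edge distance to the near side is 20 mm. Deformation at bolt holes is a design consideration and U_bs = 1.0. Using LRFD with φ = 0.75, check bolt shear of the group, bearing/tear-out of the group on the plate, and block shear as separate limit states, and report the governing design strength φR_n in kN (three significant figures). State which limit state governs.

Bolt shear: A_b = π·12²/4 = 113.1 mm²; R_n = 579 × 113.1 × 3 × 1 / 1000 = 196.5 kN → 0.75 × 196.5 = 147 kN.
Bearing: edge l_c = 23, r_n = 124.2 kN; interior l_c = 21, r_n = 113.4 kN; R_n = 124.2 + 2·113.4 = 351 kN → 263 kN.
Block shear: A_gv = 1000, A_nv = 600, A_nt = 120 mm²; R_n = min(0.6F_uA_nv, 0.6F_yA_gv) + U_bs·F_u·A_nt = 216 kN → 162 kN.
Bolt shear governs: 147 kN.

147 kN (bolt shear governs)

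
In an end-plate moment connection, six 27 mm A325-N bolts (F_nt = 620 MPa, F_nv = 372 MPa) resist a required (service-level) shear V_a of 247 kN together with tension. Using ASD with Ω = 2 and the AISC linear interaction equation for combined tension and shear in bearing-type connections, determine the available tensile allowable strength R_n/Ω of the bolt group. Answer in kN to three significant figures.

973 kN

A_b = π·27²/4 = 572.6 mm²; f_rv = 247 × 1000 / (6 × 572.6) = 71.9 MPa.
F'_nt = 1.3 F_nt − (Ω F_nt / F_nv) f_rv = 1.3·620 − (2·620/372)·71.9 = 566.3 MPa, capped at F_nt → F'_nt = 566.3 MPa.
R_n = F'_nt · A_b · n = 566.3 × 572.6 × 6 / 1000 = 1946 kN.
Allowable strength R_n/Ω = 1946 / 2 = 973 kN.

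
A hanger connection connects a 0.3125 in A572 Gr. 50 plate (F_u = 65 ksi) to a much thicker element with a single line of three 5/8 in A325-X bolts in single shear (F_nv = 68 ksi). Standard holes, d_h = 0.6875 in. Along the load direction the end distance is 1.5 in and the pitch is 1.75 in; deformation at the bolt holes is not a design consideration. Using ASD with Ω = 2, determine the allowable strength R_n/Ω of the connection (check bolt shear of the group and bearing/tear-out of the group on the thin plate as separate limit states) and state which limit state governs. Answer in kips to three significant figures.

31.3 kips (bolt shear governs)

Bolt shear: A_b = π·0.625²/4 = 0.3068 in²; R_n = 68 × 0.3068 × 3 × 1 = 62.59 kips → 62.59 / 2 = 31.3 kips.
Bearing (1.5 l_c t F_u ≤ 3.0 d t F_u): upper limit = 3.0·0.625·0.3125·65 = 38.09 kips.
  Edge l_c = 1.5 − 0.6875/2 = 1.156 → r_n = 35.23 kips; interior l_c = 1.75 − 0.6875 = 1.062 → r_n = 32.37 kips.
  R_n,bearing = 1·35.23 + 2·32.37 = 99.98 kips → 99.98 / 2 = 50 kips.
Bolt shear governs: 31.3 kips.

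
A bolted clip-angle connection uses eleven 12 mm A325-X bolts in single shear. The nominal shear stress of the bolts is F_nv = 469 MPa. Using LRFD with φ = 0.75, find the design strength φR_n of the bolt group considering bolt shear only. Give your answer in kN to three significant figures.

A_b = π × 12² / 4 = 113.1 mm².
R_n = F_nv · A_b · n · n_s = 469 × 113.1 × 11 × 1 / 1000 = 583.5 kN.
Design strength φR_n = 0.75 × 583.5 = 438 kN.

438 kN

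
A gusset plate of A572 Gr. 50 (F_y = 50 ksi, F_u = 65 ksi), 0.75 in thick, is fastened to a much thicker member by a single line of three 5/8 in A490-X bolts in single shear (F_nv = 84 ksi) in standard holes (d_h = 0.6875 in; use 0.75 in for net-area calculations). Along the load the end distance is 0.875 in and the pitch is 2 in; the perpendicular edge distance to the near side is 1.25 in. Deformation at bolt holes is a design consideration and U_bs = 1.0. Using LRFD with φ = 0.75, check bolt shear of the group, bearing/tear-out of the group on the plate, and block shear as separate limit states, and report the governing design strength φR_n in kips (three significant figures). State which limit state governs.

Bolt shear: A_b = π·0.625²/4 = 0.3068 in²; R_n = 84 × 0.3068 × 3 × 1 = 77.31 kips → 0.75 × 77.31 = 58 kips.
Bearing: edge l_c = 0.5312, r_n = 31.08 kips; interior l_c = 1.312, r_n = 73.12 kips; R_n = 31.08 + 2·73.12 = 177.3 kips → 133 kips.
Block shear: A_gv = 3.656, A_nv = 2.25, A_nt = 0.6562 in²; R_n = min(0.6F_uA_nv, 0.6F_yA_gv) + U_bs·F_u·A_nt = 130.4 kips → 97.8 kips.
Bolt shear governs: 58 kips.

58 kips (bolt shear governs)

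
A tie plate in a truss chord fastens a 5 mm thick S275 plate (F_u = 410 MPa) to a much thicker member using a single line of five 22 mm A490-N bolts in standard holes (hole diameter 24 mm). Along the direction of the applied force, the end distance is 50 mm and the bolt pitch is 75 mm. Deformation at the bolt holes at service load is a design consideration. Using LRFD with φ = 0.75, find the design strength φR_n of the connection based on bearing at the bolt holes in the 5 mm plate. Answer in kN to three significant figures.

Per bolt r_n = 1.2 l_c t F_u ≤ 2.4 d t F_u; upper limit = 2.4 × 22 × 5 × 410 / 1000 = 108.2 kN.
Edge bolt: l_c = 50 − 24/2 = 38 mm → 1.2 × 38 × 5 × 410 / 1000 = 93.48 → r_n = 93.48 kN.
Interior bolts: l_c = 75 − 24 = 51 mm → 1.2 × 51 × 5 × 410 / 1000 = 125.5 → r_n = 108.2 kN.
R_n = 1 × 93.48 + 4 × 108.2 = 526.4 kN.
Design strength φR_n = 0.75 × 526.4 = 395 kN.

395 kN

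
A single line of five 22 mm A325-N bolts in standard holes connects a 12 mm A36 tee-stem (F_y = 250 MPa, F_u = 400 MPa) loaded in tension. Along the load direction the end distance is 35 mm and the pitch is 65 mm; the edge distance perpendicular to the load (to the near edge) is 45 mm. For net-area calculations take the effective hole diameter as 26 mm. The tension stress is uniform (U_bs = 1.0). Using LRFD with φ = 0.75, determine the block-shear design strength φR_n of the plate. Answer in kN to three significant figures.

Shear plane L_v = 35 + 4·65 = 295 mm; A_gv = 295 × 12 = 3540 mm².
A_nv = (295 − 4.5·26) × 12 = 2136 mm².
A_nt = (45 − 0.5·26) × 12 = 384 mm².
0.6 F_u A_nv = 512.6 kN; 0.6 F_y A_gv = 531 kN → shear rupture governs the shear term.
R_n = 512.6 + 1.0 × 400 × 384 / 1000 = 666.2 kN.
Design strength φR_n = 0.75 × 666.2 = 500 kN.

500 kN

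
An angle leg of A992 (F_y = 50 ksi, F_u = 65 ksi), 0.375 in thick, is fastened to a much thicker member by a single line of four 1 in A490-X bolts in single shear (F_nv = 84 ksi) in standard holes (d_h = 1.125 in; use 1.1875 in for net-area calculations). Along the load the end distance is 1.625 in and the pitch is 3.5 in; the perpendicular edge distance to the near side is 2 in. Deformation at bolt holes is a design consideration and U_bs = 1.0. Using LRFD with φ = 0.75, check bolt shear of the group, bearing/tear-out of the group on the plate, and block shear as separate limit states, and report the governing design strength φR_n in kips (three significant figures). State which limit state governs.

113 kips (block shear governs)

Bolt shear: A_b = π·1²/4 = 0.7854 in²; R_n = 84 × 0.7854 × 4 × 1 = 263.9 kips → 0.75 × 263.9 = 198 kips.
Bearing: edge l_c = 1.062, r_n = 31.08 kips; interior l_c = 2.375, r_n = 58.5 kips; R_n = 31.08 + 3·58.5 = 206.6 kips → 155 kips.
Block shear: A_gv = 4.547, A_nv = 2.988, A_nt = 0.5273 in²; R_n = min(0.6F_uA_nv, 0.6F_yA_gv) + U_bs·F_u·A_nt = 150.8 kips → 113 kips.
Block shear governs: 113 kips.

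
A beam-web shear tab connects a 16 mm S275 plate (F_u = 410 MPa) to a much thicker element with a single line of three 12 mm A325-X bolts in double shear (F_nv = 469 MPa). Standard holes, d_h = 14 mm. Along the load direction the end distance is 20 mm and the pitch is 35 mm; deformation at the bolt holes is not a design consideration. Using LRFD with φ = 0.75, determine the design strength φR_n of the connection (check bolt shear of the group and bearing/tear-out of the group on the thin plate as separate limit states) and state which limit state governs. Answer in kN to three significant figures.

Bolt shear: A_b = π·12²/4 = 113.1 mm²; R_n = 469 × 113.1 × 3 × 2 / 1000 = 318.3 kN → 0.75 × 318.3 = 239 kN.
Bearing (1.5 l_c t F_u ≤ 3.0 d t F_u): upper limit = 3.0·12·16·410 / 1000 = 236.2 kN.
  Edge l_c = 20 − 14/2 = 13 → r_n = 127.9 kN; interior l_c = 35 − 14 = 21 → r_n = 206.6 kN.
  R_n,bearing = 1·127.9 + 2·206.6 = 541.2 kN → 0.75 × 541.2 = 406 kN.
Bolt shear governs: 239 kN.

239 kN (bolt shear governs)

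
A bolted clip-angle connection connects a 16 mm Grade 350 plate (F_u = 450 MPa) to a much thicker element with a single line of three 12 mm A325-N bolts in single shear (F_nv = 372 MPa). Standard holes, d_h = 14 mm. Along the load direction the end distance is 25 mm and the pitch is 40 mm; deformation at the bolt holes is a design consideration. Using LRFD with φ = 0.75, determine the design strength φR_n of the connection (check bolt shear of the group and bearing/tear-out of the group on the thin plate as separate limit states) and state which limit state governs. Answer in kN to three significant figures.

Bolt shear: A_b = π·12²/4 = 113.1 mm²; R_n = 372 × 113.1 × 3 × 1 / 1000 = 126.2 kN → 0.75 × 126.2 = 94.7 kN.
Bearing (1.2 l_c t F_u ≤ 2.4 d t F_u): upper limit = 2.4·12·16·450 / 1000 = 207.4 kN.
  Edge l_c = 25 − 14/2 = 18 → r_n = 155.5 kN; interior l_c = 40 − 14 = 26 → r_n = 207.4 kN.
  R_n,bearing = 1·155.5 + 2·207.4 = 570.2 kN → 0.75 × 570.2 = 428 kN.
Bolt shear governs: 94.7 kN.

94.7 kN (bolt shear governs)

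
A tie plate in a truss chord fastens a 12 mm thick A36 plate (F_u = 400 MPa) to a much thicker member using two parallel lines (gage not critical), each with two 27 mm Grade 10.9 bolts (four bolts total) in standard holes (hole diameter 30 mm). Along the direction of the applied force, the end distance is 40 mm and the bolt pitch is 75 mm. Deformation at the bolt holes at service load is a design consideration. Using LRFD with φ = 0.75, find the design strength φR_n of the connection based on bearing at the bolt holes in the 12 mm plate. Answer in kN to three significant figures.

Per bolt r_n = 1.2 l_c t F_u ≤ 2.4 d t F_u; upper limit = 2.4 × 27 × 12 × 400 / 1000 = 311 kN.
Edge bolt: l_c = 40 − 30/2 = 25 mm → 1.2 × 25 × 12 × 400 / 1000 = 144 → r_n = 144 kN.
Interior bolts: l_c = 75 − 30 = 45 mm → 1.2 × 45 × 12 × 400 / 1000 = 259.2 → r_n = 259.2 kN.
R_n = 2 × 144 + 2 × 259.2 = 806.4 kN.
Design strength φR_n = 0.75 × 806.4 = 605 kN.

605 kN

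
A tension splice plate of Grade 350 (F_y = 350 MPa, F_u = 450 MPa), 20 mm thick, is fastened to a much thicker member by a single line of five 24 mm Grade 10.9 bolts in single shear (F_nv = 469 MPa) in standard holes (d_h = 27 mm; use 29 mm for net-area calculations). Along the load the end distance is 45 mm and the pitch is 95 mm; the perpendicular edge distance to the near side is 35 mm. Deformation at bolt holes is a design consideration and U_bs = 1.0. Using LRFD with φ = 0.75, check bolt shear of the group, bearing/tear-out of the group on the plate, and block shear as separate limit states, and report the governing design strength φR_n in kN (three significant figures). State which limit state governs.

796 kN (bolt shear governs)

Bolt shear: A_b = π·24²/4 = 452.4 mm²; R_n = 469 × 452.4 × 5 × 1 / 1000 = 1061 kN → 0.75 × 1061 = 796 kN.
Bearing: edge l_c = 31.5, r_n = 340.2 kN; interior l_c = 68, r_n = 518.4 kN; R_n = 340.2 + 4·518.4 = 2414 kN → 1810 kN.
Block shear: A_gv = 8500, A_nv = 5890, A_nt = 410 mm²; R_n = min(0.6F_uA_nv, 0.6F_yA_gv) + U_bs·F_u·A_nt = 1775 kN → 1330 kN.
Bolt shear governs: 796 kN.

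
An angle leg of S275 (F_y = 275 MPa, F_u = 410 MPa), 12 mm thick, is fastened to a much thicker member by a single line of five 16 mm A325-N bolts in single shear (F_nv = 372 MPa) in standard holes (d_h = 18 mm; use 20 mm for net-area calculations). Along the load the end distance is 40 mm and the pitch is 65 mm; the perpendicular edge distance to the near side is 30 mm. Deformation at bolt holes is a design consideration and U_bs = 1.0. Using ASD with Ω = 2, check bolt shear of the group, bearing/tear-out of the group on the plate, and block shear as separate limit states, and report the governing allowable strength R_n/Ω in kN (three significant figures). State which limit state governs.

187 kN (bolt shear governs)

Bolt shear: A_b = π·16²/4 = 201.1 mm²; R_n = 372 × 201.1 × 5 × 1 / 1000 = 374 kN → 374 / 2 = 187 kN.
Bearing: edge l_c = 31, r_n = 183 kN; interior l_c = 47, r_n = 188.9 kN; R_n = 183 + 4·188.9 = 938.7 kN → 469 kN.
Block shear: A_gv = 3600, A_nv = 2520, A_nt = 240 mm²; R_n = min(0.6F_uA_nv, 0.6F_yA_gv) + U_bs·F_u·A_nt = 692.4 kN → 346 kN.
Bolt shear governs: 187 kN.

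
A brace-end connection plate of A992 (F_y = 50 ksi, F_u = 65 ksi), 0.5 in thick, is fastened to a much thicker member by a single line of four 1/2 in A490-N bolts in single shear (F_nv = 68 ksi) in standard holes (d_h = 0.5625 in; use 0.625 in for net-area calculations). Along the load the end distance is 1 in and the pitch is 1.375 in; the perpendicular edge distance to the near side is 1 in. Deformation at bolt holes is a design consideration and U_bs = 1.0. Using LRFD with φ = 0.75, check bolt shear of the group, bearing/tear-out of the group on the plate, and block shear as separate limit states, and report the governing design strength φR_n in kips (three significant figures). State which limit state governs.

40.1 kips (bolt shear governs)

Bolt shear: A_b = π·0.5²/4 = 0.1963 in²; R_n = 68 × 0.1963 × 4 × 1 = 53.41 kips → 0.75 × 53.41 = 40.1 kips.
Bearing: edge l_c = 0.7188, r_n = 28.03 kips; interior l_c = 0.8125, r_n = 31.69 kips; R_n = 28.03 + 3·31.69 = 123.1 kips → 92.3 kips.
Block shear: A_gv = 2.562, A_nv = 1.469, A_nt = 0.3438 in²; R_n = min(0.6F_uA_nv, 0.6F_yA_gv) + U_bs·F_u·A_nt = 79.62 kips → 59.7 kips.
Bolt shear governs: 40.1 kips.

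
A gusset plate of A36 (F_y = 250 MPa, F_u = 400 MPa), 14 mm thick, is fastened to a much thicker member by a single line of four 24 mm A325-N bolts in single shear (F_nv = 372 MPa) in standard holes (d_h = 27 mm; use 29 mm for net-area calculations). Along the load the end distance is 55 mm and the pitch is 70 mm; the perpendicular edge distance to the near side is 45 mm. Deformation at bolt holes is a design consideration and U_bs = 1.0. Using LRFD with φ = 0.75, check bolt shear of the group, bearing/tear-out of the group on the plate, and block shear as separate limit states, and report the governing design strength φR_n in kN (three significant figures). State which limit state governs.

Bolt shear: A_b = π·24²/4 = 452.4 mm²; R_n = 372 × 452.4 × 4 × 1 / 1000 = 673.2 kN → 0.75 × 673.2 = 505 kN.
Bearing: edge l_c = 41.5, r_n = 278.9 kN; interior l_c = 43, r_n = 289 kN; R_n = 278.9 + 3·289 = 1146 kN → 859 kN.
Block shear: A_gv = 3710, A_nv = 2289, A_nt = 427 mm²; R_n = min(0.6F_uA_nv, 0.6F_yA_gv) + U_bs·F_u·A_nt = 720.2 kN → 540 kN.
Bolt shear governs: 505 kN.

505 kN (bolt shear governs)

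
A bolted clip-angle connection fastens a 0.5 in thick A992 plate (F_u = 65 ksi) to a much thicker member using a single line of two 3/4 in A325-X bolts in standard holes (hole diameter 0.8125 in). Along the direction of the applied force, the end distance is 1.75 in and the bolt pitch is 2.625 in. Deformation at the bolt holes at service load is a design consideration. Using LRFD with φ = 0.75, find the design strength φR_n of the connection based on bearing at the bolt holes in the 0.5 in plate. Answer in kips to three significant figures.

83.2 kips

Per bolt r_n = 1.2 l_c t F_u ≤ 2.4 d t F_u; upper limit = 2.4 × 0.75 × 0.5 × 65 = 58.5 kips.
Edge bolt: l_c = 1.75 − 0.8125/2 = 1.344 in → 1.2 × 1.344 × 0.5 × 65 = 52.41 → r_n = 52.41 kips.
Interior bolts: l_c = 2.625 − 0.8125 = 1.812 in → 1.2 × 1.812 × 0.5 × 65 = 70.69 → r_n = 58.5 kips.
R_n = 1 × 52.41 + 1 × 58.5 = 110.9 kips.
Design strength φR_n = 0.75 × 110.9 = 83.2 kips.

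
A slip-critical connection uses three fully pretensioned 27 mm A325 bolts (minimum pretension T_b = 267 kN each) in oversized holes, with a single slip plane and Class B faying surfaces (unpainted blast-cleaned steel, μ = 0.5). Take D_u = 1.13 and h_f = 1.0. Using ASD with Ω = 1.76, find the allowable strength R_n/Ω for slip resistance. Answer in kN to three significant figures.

257 kN

R_n = μ · D_u · h_f · T_b · n_s · n_b = 0.5 × 1.13 × 1.0 × 267 × 1 × 3 = 452.6 kN.
Allowable strength R_n/Ω = 452.6 / 1.76 = 257 kN.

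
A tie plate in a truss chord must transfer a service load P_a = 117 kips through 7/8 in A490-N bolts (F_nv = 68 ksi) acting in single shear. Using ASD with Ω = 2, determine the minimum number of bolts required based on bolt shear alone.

A_b = π·0.875²/4 = 0.6013 in².
Per-bolt allowable strength R_n/Ω = 68 × 0.6013 × 1 / 2 = 20.44 kips.
n ≥ 117 / 20.44 = 5.723 → use 6 bolts.

6 bolts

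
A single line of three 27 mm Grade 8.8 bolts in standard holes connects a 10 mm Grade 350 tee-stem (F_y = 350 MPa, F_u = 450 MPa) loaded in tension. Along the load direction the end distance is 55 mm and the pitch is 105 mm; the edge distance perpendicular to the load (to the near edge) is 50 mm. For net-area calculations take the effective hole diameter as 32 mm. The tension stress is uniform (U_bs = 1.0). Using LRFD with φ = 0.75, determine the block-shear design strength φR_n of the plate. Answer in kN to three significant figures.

489 kN

Shear plane L_v = 55 + 2·105 = 265 mm; A_gv = 265 × 10 = 2650 mm².
A_nv = (265 − 2.5·32) × 10 = 1850 mm².
A_nt = (50 − 0.5·32) × 10 = 340 mm².
0.6 F_u A_nv = 499.5 kN; 0.6 F_y A_gv = 556.5 kN → shear rupture governs the shear term.
R_n = 499.5 + 1.0 × 450 × 340 / 1000 = 652.5 kN.
Design strength φR_n = 0.75 × 652.5 = 489 kN.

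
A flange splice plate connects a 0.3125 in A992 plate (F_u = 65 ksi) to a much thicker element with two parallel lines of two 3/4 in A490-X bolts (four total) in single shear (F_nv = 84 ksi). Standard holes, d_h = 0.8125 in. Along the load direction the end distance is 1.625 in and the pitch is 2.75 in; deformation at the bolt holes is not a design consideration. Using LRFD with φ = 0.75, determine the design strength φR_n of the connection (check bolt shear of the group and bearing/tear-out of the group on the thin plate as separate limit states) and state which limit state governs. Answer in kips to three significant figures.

Bolt shear: A_b = π·0.75²/4 = 0.4418 in²; R_n = 84 × 0.4418 × 4 × 1 = 148.4 kips → 0.75 × 148.4 = 111 kips.
Bearing (1.5 l_c t F_u ≤ 3.0 d t F_u): upper limit = 3.0·0.75·0.3125·65 = 45.7 kips.
  Edge l_c = 1.625 − 0.8125/2 = 1.219 → r_n = 37.13 kips; interior l_c = 2.75 − 0.8125 = 1.938 → r_n = 45.7 kips.
  R_n,bearing = 2·37.13 + 2·45.7 = 165.7 kips → 0.75 × 165.7 = 124 kips.
Bolt shear governs: 111 kips.

111 kips (bolt shear governs)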